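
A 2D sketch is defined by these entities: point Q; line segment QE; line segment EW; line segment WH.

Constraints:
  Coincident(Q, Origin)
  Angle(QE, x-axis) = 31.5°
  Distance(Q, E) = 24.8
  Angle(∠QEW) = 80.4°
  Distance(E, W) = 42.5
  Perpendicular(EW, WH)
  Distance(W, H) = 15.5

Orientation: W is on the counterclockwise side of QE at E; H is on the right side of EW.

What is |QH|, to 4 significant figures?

55.39

Q is at the origin; QE runs at 31.5° with length 24.8, so E = 24.8·(cos 31.5°, sin 31.5°) = (21.15, 12.96). ∠QEW = 80.4°, so EW runs at 31.5° + (180° − 80.4°) = 131.1° from the x-axis; with |EW| = 42.5, W = E + 42.5·(cos 131.1°, sin 131.1°) = (-6.793, 44.98). EW is perpendicular to WH; with |WH| = 15.5 on the right of EW, H = W + 15.5·(0.7536, 0.6574) = (4.887, 55.17). Then |QH| = |H − Q| = 55.39.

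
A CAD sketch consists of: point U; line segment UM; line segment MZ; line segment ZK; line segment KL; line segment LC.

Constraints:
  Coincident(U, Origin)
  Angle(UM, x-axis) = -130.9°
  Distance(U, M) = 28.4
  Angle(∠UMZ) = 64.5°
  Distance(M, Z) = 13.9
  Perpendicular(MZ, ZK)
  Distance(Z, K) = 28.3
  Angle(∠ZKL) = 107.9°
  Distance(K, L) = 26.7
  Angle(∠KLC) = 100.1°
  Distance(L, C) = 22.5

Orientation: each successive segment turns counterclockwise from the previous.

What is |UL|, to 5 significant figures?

26.106

U is at the origin; UM runs at -130.9° with length 28.4, so M = (-18.595, -21.466). ∠UMZ = 64.5° gives MZ at -15.400° from the x-axis; with |MZ| = 13.9, Z = (-5.1937, -25.157). The perpendicularity gives ZK at right angles to MZ, so ZK runs at 74.600°; with |ZK| = 28.3, K = (2.3215, 2.1264). ∠ZKL = 107.9° gives KL at 146.70° from the x-axis; with |KL| = 26.7, L = (-19.995, 16.785). Then |UL| = |L − U| = 26.106.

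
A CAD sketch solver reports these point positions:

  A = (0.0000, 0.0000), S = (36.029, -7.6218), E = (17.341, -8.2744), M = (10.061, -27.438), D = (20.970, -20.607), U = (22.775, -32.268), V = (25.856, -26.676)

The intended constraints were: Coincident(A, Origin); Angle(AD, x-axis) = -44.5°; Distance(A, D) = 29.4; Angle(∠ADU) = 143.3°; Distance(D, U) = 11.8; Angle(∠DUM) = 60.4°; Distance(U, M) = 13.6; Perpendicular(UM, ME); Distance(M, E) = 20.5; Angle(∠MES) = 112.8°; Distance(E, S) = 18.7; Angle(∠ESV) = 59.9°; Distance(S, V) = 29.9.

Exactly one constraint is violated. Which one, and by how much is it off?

Distance(S, V) = 29.9 — off by 8.30.

A = (0.00, 0.00) ✓; AD at -44.50° ✓; |AD| = 29.40 ✓; ∠ADU = 143.3° ✓; |DU| = 11.80 ✓; ∠DUM = 60.40° ✓; |UM| = 13.60 ✓; ∠(UM, ME) = 90.00° ✓; |ME| = 20.50 ✓; ∠MES = 112.8° ✓; |ES| = 18.70 ✓; ∠ESV = 59.90° ✓; |SV| = 21.60 ✗.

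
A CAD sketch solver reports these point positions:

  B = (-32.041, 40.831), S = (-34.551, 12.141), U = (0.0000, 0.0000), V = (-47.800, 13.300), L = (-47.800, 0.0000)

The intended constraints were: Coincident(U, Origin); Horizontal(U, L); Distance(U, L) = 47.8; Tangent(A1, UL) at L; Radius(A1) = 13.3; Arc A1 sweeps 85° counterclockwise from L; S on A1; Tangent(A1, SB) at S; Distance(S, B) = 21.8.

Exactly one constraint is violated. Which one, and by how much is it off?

Distance(S, B) = 21.8 — off by 7.00.

U = (0.00, 0.00) ✓; U.y = 0.00, L.y = 0.00 ✓; |UL| = 47.80 ✓; ∠(VL, LU) = 90.00° ✓; |VL| = 13.30 ✓; bearing(V→S) − bearing(V→L) = 85.00° ✓; |VS| = 13.30 ✓; ∠(VS, SB) = 90.00° ✓; |SB| = 28.80 ✗.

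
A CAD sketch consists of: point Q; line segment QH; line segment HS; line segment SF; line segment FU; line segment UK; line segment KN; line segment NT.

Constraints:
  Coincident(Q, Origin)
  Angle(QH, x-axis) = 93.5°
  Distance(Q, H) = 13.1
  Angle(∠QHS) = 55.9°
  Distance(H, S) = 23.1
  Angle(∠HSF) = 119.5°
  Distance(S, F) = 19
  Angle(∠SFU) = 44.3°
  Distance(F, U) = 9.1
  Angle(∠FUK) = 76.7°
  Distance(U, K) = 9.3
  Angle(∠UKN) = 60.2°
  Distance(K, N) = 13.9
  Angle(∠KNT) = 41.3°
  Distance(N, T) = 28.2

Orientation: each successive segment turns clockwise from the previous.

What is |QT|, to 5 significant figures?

2.1030

Q is at the origin; QH runs at 93.5° with length 13.1, so H = (-0.79974, 13.076). ∠QHS = 55.9° gives HS at -30.600° from the x-axis; with |HS| = 23.1, S = (19.083, 1.3167). ∠HSF = 119.5° gives SF at -91.100° from the x-axis; with |SF| = 19.0, F = (18.719, -17.680). ∠SFU = 44.3° gives FU at 133.20° from the x-axis; with |FU| = 9.1, U = (12.489, -11.046). ∠FUK = 76.7° gives UK at 29.900° from the x-axis; with |UK| = 9.3, K = (20.551, -6.4102). ∠UKN = 60.2° gives KN at -89.900° from the x-axis; with |KN| = 13.9, N = (20.576, -20.310). ∠KNT = 41.3° gives NT at 131.40° from the x-axis; with |NT| = 28.2, T = (1.9267, 0.84291). Then |QT| = |T − Q| = 2.1030.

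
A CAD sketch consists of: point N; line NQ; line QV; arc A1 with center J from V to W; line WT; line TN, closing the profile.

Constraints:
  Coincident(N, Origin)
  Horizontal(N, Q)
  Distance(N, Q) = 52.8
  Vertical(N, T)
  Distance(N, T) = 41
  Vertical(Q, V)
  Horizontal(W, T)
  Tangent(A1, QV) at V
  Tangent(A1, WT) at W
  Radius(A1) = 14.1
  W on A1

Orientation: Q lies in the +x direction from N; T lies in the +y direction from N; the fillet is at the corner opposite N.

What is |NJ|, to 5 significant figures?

47.131

N is at the origin; N and Q share the same y with |NQ| = 52.8 and Q on the +x side, so Q = (52.800, 0.0000). NT is vertical with |NT| = 41.0 and T on the +y side, so T = (0.0000, 41.000). The virtual corner opposite N is at (52.800, 41.000). The tangent condition forces JV to be normal to QV and tangency of A1 to WT means the radius JW is perpendicular to WT, with radius 14.1, so the center J sits 14.1 in from both sides at J = (38.700, 26.900). Then |NJ| = |J − N| = 47.131.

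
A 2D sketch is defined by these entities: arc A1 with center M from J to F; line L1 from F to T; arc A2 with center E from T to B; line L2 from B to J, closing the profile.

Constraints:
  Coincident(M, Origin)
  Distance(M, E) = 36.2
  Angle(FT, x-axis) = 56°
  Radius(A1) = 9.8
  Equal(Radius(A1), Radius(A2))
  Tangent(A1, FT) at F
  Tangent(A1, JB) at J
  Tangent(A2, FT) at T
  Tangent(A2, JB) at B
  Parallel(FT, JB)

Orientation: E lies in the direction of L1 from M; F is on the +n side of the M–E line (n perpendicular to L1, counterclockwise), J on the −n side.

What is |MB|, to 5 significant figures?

37.503

Tangency of A1 to both parallel lines with radius 9.8 puts F and J at M ± 9.8·n: F = (-8.1246, 5.4801), J = (8.1246, -5.4801). Equal radii place T and B the same way about E: T = E + 9.8·n = (12.118, 35.491), B = E − 9.8·n = (28.367, 24.531). Then |MB| = |B − M| = 37.503.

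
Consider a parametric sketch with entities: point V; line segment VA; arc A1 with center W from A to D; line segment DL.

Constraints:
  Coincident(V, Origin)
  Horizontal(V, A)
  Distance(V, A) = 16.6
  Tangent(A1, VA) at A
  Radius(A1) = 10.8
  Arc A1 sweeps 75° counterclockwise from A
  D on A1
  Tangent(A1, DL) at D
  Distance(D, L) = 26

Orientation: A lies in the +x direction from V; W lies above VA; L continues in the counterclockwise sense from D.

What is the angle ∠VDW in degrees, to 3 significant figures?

31.5°

V is at the origin; V and A share the same y with |VA| = 16.6 and A on the +x side, so A = (16.6, 0.00). Since A1 is tangent to VA there, WA ⟂ VA, so W = A + (0, 10.8) = (16.6, 10.8). On A1, A sits at bearing -90° from W; a 75° counterclockwise sweep puts D at bearing -15°, so D = W + 10.8·(cos -15°, sin -15°) = (27.0, 8.00). Then cos ∠VDW = DV·DW / (|DV||DW|), giving 31.5°.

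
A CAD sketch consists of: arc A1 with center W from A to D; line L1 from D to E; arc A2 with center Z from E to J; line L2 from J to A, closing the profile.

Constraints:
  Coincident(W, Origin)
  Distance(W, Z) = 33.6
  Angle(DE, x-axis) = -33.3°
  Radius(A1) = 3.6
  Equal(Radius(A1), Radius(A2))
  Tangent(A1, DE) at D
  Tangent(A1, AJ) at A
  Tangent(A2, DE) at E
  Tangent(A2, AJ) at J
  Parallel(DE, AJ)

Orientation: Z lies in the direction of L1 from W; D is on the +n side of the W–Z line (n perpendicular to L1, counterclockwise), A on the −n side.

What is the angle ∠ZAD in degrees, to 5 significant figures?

83.884°

The slot axis is L1's direction at -33.3°, so u = (cos -33.3°, sin -33.3°) = (0.83581, -0.54902) and n = (−sin -33.3°, cos -33.3°) = (0.54902, 0.83581). W is at the origin and Z lies 33.6 along u from W, so Z = 33.6·u = (28.083, -18.447). Tangency of A1 to both parallel lines with radius 3.6 puts D and A at W ± 3.6·n: D = (1.9765, 3.0089), A = (-1.9765, -3.0089). Then cos ∠ZAD = AZ·AD / (|AZ||AD|), giving 83.884°.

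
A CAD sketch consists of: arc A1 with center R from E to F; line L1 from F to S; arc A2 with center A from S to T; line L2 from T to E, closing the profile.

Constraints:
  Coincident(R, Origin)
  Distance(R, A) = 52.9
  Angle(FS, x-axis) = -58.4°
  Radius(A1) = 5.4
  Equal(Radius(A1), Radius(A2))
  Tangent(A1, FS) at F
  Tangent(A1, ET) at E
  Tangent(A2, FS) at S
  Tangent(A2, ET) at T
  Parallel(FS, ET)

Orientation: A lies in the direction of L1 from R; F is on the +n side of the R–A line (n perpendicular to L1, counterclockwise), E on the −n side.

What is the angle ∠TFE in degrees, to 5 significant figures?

78.461°

The slot axis is L1's direction at -58.4°, so u = (cos -58.4°, sin -58.4°) = (0.52399, -0.85173) and n = (−sin -58.4°, cos -58.4°) = (0.85173, 0.52399). R is at the origin and A lies 52.9 along u from R, so A = 52.9·u = (27.719, -45.056). Tangency of A1 to both parallel lines with radius 5.4 puts F and E at R ± 5.4·n: F = (4.5993, 2.8295), E = (-4.5993, -2.8295). Equal radii place S and T the same way about A: S = A + 5.4·n = (32.318, -42.227), T = A − 5.4·n = (23.120, -47.886). Then cos ∠TFE = FT·FE / (|FT||FE|), giving 78.461°.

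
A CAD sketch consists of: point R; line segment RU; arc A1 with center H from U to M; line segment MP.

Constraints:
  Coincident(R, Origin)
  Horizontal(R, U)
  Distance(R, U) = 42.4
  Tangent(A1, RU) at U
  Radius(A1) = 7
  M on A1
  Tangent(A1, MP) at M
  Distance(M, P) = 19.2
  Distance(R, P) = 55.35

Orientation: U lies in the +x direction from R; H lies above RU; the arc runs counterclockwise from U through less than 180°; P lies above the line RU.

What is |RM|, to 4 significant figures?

49.93

Checks: |HM| = 7.000 ✓; ∠(HM, MP) = 90.00° ✓; |MP| = 19.20 ✓; |RP| = 55.35 ✓.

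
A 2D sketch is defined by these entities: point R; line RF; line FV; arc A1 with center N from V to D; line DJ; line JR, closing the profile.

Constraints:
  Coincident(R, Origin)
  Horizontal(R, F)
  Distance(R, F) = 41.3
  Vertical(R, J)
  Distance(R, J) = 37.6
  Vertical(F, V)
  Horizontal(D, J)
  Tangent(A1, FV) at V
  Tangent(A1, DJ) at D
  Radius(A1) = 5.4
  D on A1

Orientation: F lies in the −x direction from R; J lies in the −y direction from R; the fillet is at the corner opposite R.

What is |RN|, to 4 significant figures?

48.22

R is at the origin; RF is horizontal with |RF| = 41.3 and F on the −x side, so F = (-41.30, 0.000). RJ is vertical with |RJ| = 37.6 and J on the −y side, so J = (0.000, -37.60). The virtual corner opposite R is at (-41.30, -37.60). The tangent condition forces NV to be normal to FV and A1 meets DJ tangentially, so ND is at right angles to DJ, with radius 5.4, so the center N sits 5.4 in from both sides at N = (-35.90, -32.20). Then |RN| = |N − R| = 48.22.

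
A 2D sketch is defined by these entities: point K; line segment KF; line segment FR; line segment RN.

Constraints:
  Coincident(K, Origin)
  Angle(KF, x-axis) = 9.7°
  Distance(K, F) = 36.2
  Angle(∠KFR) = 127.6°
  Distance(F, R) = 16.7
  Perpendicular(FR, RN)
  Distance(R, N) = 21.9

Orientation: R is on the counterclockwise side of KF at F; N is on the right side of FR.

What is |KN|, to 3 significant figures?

63.7

K is at the origin; KF runs at 9.7° with length 36.2, so F = 36.2·(cos 9.7°, sin 9.7°) = (35.7, 6.10). ∠KFR = 127.6°, so FR runs at 9.7° + (180° − 127.6°) = 62.1° from the x-axis; with |FR| = 16.7, R = F + 16.7·(cos 62.1°, sin 62.1°) = (43.5, 20.9). FR ⟂ RN; with |RN| = 21.9 on the right of FR, N = R + 21.9·(0.884, -0.468) = (62.9, 10.6). Then |KN| = |N − K| = 63.7.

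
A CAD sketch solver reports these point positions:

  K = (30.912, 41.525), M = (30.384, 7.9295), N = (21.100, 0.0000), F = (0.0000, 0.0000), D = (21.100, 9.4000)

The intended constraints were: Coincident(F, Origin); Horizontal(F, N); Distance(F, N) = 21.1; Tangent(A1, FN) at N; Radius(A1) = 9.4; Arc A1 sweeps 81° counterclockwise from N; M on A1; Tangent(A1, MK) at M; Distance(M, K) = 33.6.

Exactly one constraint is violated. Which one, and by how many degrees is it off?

Tangent(A1, MK) at M — off by 8.10°.

F = (0.00, 0.00) ✓; F.y = 0.00, N.y = 0.00 ✓; |FN| = 21.10 ✓; ∠(DN, NF) = 90.00° ✓; |DN| = 9.400 ✓; bearing(D→M) − bearing(D→N) = 81.00° ✓; |DM| = 9.400 ✓; ∠(DM, MK) = 81.90° ✗; |MK| = 33.60 ✓.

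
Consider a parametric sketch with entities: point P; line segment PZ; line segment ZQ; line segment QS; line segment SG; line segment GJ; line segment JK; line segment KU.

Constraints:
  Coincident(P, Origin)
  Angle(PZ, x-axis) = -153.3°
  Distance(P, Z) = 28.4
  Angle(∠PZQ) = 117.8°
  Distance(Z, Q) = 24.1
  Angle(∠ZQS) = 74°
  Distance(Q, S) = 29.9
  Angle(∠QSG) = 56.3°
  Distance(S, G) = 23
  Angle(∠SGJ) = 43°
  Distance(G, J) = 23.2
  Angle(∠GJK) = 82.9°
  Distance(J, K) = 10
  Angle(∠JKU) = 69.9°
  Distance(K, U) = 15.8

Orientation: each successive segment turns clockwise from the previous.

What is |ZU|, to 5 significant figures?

17.085

∠GJK = 82.9° gives JK at 40.700° from the x-axis; with |JK| = 10.0, K = (-29.273, 19.033). ∠JKU = 69.9° gives KU at -69.400° from the x-axis; with |KU| = 15.8, U = (-23.714, 4.2433). Then |ZU| = |U − Z| = 17.085.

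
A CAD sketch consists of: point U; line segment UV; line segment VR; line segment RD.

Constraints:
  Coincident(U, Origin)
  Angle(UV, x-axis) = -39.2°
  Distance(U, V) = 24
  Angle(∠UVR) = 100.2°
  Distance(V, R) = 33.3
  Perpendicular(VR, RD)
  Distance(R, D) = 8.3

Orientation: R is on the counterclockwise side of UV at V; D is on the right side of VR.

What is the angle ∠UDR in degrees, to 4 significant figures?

49.63°

U is at the origin; UV runs at -39.2° with length 24.0, so V = 24.0·(cos -39.2°, sin -39.2°) = (18.60, -15.17). ∠UVR = 100.2°, so VR runs at -39.2° + (180° − 100.2°) = 40.60° from the x-axis; with |VR| = 33.3, R = V + 33.3·(cos 40.60°, sin 40.60°) = (43.88, 6.502). VR ⟂ RD; with |RD| = 8.3 on the right of VR, D = R + 8.3·(0.6508, -0.7593) = (49.28, 0.2001). Then cos ∠UDR = DU·DR / (|DU||DR|), giving 49.63°.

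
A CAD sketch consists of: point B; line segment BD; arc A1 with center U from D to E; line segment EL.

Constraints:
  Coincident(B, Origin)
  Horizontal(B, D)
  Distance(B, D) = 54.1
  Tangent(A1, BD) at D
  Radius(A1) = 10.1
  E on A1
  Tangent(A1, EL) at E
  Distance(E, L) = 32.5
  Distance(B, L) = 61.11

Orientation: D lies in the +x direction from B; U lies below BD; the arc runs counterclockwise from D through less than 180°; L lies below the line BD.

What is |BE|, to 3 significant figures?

45.1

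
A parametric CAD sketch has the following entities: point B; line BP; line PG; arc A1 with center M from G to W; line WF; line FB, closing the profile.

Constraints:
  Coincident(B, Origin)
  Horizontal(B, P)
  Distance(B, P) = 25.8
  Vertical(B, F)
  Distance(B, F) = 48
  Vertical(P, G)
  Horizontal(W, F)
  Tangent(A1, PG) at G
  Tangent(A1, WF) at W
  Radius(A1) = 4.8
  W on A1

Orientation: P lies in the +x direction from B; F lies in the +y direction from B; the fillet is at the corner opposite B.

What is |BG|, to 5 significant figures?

50.318

The virtual corner opposite B is at (25.800, 48.000). The tangent condition forces MG to be normal to PG and the tangent condition forces MW to be normal to WF, with radius 4.8, so the center M sits 4.8 in from both sides at M = (21.000, 43.200). That places the tangent points at G = (25.800, 43.200) on PG and W = (21.000, 48.000) on WF. Then |BG| = |G − B| = 50.318.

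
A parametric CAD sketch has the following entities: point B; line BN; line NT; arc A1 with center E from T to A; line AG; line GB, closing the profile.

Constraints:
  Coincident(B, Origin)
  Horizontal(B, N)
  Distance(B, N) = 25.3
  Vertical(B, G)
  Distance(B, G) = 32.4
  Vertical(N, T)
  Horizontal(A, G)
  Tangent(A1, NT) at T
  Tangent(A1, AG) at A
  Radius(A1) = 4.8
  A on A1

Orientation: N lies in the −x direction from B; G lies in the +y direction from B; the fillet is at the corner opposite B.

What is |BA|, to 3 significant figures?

38.3

B is at the origin; B and N share the same y with |BN| = 25.3 and N on the −x side, so N = (-25.3, 0.00). BG is vertical with |BG| = 32.4 and G on the +y side, so G = (0.00, 32.4). The virtual corner opposite B is at (-25.3, 32.4). Since A1 is tangent to NT there, ET ⟂ NT and A1 meets AG tangentially, so EA is at right angles to AG, with radius 4.8, so the center E sits 4.8 in from both sides at E = (-20.5, 27.6). That places the tangent points at T = (-25.3, 27.6) on NT and A = (-20.5, 32.4) on AG. Then |BA| = |A − B| = 38.3.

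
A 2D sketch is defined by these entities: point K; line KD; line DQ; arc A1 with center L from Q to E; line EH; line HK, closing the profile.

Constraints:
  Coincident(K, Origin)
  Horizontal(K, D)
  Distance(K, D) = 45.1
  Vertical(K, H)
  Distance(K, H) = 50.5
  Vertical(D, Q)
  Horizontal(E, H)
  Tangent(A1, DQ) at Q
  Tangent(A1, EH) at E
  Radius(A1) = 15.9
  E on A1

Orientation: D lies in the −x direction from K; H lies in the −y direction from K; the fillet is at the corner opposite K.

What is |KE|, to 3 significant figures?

58.3

The virtual corner opposite K is at (-45.1, -50.5). The tangent condition forces LQ to be normal to DQ and since A1 is tangent to EH there, LE ⟂ EH, with radius 15.9, so the center L sits 15.9 in from both sides at L = (-29.2, -34.6). That places the tangent points at Q = (-45.1, -34.6) on DQ and E = (-29.2, -50.5) on EH. Then |KE| = |E − K| = 58.3.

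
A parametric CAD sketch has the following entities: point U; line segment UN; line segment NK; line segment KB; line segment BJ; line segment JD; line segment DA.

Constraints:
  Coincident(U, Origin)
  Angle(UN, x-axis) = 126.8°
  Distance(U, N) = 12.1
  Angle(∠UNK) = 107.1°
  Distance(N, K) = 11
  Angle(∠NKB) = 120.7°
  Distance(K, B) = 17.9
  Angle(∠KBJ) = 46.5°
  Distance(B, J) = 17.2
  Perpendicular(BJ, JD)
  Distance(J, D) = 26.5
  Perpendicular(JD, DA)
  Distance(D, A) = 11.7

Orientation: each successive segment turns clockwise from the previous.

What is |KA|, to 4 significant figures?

15.14

BJ is perpendicular to JD, so JD runs at 131.1°; with |JD| = 26.5, D = (-13.33, 25.55). The perpendicularity gives DA at right angles to JD, so DA runs at 41.10°; with |DA| = 11.7, A = (-4.512, 33.25). Then |KA| = |A − K| = 15.14.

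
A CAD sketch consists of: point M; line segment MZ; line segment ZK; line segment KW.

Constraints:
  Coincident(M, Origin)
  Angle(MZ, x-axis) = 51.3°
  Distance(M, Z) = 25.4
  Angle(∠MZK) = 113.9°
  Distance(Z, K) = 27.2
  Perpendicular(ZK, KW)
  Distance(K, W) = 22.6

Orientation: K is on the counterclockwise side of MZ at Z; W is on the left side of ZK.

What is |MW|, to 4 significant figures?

37.50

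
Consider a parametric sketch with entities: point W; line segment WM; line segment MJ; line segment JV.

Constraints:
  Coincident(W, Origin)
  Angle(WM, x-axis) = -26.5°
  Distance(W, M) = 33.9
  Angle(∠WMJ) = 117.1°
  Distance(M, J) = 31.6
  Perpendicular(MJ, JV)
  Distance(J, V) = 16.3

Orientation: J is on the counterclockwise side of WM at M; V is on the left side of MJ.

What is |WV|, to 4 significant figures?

49.05

∠WMJ = 117.1°, so MJ runs at -26.5° + (180° − 117.1°) = 36.40° from the x-axis; with |MJ| = 31.6, J = M + 31.6·(cos 36.40°, sin 36.40°) = (55.77, 3.626). The perpendicularity gives JV at right angles to MJ; with |JV| = 16.3 on the left of MJ, V = J + 16.3·(-0.5934, 0.8049) = (46.10, 16.75). Then |WV| = |V − W| = 49.05.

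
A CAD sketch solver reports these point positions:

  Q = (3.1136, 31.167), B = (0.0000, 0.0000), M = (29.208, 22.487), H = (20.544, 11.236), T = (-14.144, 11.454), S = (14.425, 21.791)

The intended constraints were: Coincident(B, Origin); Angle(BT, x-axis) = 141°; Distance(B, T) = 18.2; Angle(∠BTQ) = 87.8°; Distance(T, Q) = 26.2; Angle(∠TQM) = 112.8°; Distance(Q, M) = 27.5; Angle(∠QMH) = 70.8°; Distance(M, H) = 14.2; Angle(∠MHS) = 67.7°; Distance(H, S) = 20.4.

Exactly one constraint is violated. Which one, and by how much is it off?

Distance(H, S) = 20.4 — off by 8.20.

B = (0.00, 0.00) ✓; BT at 141.0° ✓; |BT| = 18.20 ✓; ∠BTQ = 87.80° ✓; |TQ| = 26.20 ✓; ∠TQM = 112.8° ✓; |QM| = 27.50 ✓; ∠QMH = 70.80° ✓; |MH| = 14.20 ✓; ∠MHS = 67.70° ✓; |HS| = 12.20 ✗.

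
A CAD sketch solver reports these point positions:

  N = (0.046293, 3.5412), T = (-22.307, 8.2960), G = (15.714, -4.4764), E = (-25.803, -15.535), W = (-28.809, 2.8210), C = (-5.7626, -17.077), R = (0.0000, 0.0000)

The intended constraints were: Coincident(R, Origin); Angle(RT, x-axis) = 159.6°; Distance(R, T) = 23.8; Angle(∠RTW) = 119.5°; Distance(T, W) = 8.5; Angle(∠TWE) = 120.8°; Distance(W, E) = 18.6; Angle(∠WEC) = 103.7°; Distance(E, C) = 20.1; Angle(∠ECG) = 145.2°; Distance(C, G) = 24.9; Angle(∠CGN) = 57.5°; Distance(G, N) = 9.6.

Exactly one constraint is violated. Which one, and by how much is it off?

Distance(G, N) = 9.6 — off by 8.00.

R = (0.00, 0.00) ✓; RT at 159.6° ✓; |RT| = 23.80 ✓; ∠RTW = 119.5° ✓; |TW| = 8.500 ✓; ∠TWE = 120.8° ✓; |WE| = 18.60 ✓; ∠WEC = 103.7° ✓; |EC| = 20.10 ✓; ∠ECG = 145.2° ✓; |CG| = 24.90 ✓; ∠CGN = 57.50° ✓; |GN| = 17.60 ✗.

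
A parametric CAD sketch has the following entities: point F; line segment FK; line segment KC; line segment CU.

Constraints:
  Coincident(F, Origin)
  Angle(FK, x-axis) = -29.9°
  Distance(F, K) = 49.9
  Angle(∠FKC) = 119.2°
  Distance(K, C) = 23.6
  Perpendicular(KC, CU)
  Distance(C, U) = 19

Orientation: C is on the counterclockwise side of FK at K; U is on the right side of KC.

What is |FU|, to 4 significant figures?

78.82

F is at the origin; FK runs at -29.9° with length 49.9, so K = 49.9·(cos -29.9°, sin -29.9°) = (43.26, -24.87). ∠FKC = 119.2°, so KC runs at -29.9° + (180° − 119.2°) = 30.90° from the x-axis; with |KC| = 23.6, C = K + 23.6·(cos 30.90°, sin 30.90°) = (63.51, -12.75). KC ⟂ CU; with |CU| = 19.0 on the right of KC, U = C + 19.0·(0.5135, -0.8581) = (73.27, -29.06). Then |FU| = |U − F| = 78.82.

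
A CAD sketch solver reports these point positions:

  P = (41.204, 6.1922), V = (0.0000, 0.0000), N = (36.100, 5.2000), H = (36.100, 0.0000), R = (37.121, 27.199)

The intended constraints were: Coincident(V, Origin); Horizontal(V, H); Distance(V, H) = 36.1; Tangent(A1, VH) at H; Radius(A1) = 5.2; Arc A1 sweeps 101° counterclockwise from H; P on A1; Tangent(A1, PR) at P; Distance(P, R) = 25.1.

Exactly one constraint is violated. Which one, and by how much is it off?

Distance(P, R) = 25.1 — off by 3.70.

V = (0.00, 0.00) ✓; V.y = 0.00, H.y = 0.00 ✓; |VH| = 36.10 ✓; ∠(NH, HV) = 90.00° ✓; |NH| = 5.200 ✓; bearing(N→P) − bearing(N→H) = 101.0° ✓; |NP| = 5.200 ✓; ∠(NP, PR) = 90.00° ✓; |PR| = 21.40 ✗.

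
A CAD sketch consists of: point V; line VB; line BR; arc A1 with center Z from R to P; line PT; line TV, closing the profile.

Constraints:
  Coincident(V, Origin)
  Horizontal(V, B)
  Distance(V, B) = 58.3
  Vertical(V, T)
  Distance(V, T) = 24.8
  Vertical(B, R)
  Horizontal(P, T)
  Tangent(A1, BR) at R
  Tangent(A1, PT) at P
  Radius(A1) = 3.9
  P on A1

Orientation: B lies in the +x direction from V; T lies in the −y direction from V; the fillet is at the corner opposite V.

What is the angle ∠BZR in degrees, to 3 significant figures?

79.4°

V is at the origin; VB is horizontal with |VB| = 58.3 and B on the +x side, so B = (58.3, 0.00). V and T share the same x with |VT| = 24.8 and T on the −y side, so T = (0.00, -24.8). The virtual corner opposite V is at (58.3, -24.8). Since A1 is tangent to BR there, ZR ⟂ BR and since A1 is tangent to PT there, ZP ⟂ PT, with radius 3.9, so the center Z sits 3.9 in from both sides at Z = (54.4, -20.9). That places the tangent points at R = (58.3, -20.9) on BR and P = (54.4, -24.8) on PT. Then cos ∠BZR = ZB·ZR / (|ZB||ZR|), giving 79.4°.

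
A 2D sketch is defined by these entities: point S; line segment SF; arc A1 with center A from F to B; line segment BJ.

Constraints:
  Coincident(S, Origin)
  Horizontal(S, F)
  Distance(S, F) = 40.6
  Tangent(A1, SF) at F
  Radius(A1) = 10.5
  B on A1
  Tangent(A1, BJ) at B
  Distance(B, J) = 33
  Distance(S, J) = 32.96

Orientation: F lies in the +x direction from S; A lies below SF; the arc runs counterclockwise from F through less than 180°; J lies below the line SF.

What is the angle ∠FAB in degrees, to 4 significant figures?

53.03°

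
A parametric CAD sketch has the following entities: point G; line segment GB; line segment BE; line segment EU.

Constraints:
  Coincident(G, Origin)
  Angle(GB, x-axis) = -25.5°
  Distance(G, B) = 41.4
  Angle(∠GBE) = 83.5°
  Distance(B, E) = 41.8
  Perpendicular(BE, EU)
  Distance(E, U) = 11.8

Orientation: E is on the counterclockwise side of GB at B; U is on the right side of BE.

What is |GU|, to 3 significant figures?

64.6

∠GBE = 83.5°, so BE runs at -25.5° + (180° − 83.5°) = 71.0° from the x-axis; with |BE| = 41.8, E = B + 41.8·(cos 71.0°, sin 71.0°) = (51.0, 21.7). The perpendicularity gives EU at right angles to BE; with |EU| = 11.8 on the right of BE, U = E + 11.8·(0.946, -0.326) = (62.1, 17.9). Then |GU| = |U − G| = 64.6.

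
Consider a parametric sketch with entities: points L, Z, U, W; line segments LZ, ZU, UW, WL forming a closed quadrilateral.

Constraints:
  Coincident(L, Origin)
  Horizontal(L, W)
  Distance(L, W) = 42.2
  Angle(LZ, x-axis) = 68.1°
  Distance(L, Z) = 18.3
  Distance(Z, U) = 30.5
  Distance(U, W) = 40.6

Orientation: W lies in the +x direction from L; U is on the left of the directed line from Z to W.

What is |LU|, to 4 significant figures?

47.82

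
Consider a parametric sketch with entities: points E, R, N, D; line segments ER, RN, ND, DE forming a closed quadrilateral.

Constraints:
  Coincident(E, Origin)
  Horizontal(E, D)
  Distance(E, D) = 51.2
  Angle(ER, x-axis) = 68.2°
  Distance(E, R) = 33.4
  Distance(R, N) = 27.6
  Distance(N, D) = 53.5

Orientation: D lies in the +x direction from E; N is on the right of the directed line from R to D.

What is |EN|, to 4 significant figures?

7.559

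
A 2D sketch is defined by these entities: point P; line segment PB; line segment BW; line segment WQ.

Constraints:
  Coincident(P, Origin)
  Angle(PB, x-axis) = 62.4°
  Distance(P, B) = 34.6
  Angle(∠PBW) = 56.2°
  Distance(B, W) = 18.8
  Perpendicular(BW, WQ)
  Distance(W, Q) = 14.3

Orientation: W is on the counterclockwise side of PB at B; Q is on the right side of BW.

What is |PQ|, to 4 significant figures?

43.05

P is at the origin; PB runs at 62.4° with length 34.6, so B = 34.6·(cos 62.4°, sin 62.4°) = (16.03, 30.66). ∠PBW = 56.2°, so BW runs at 62.4° + (180° − 56.2°) = 186.2° from the x-axis; with |BW| = 18.8, W = B + 18.8·(cos 186.2°, sin 186.2°) = (-2.660, 28.63). BW is perpendicular to WQ; with |WQ| = 14.3 on the right of BW, Q = W + 14.3·(-0.1080, 0.9942) = (-4.204, 42.85). Then |PQ| = |Q − P| = 43.05.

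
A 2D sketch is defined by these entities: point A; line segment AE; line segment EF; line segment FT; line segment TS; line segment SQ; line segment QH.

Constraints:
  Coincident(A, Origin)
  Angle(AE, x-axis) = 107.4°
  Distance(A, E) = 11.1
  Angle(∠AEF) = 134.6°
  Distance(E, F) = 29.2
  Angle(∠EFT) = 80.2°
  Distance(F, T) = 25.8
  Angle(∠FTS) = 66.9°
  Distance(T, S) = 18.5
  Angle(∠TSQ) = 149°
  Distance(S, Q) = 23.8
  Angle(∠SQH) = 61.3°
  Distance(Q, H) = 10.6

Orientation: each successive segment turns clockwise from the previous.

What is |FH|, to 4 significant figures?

20.56

A is at the origin; AE runs at 107.4° with length 11.1, so E = (-3.319, 10.59). ∠AEF = 134.6° gives EF at 62.00° from the x-axis; with |EF| = 29.2, F = (10.39, 36.37). ∠EFT = 80.2° gives FT at -37.80° from the x-axis; with |FT| = 25.8, T = (30.78, 20.56). ∠FTS = 66.9° gives TS at -150.9° from the x-axis; with |TS| = 18.5, S = (14.61, 11.56). ∠TSQ = 149.0° gives SQ at 178.1° from the x-axis; with |SQ| = 23.8, Q = (-9.176, 12.35). ∠SQH = 61.3° gives QH at 59.40° from the x-axis; with |QH| = 10.6, H = (-3.781, 21.48). Then |FH| = |H − F| = 20.56.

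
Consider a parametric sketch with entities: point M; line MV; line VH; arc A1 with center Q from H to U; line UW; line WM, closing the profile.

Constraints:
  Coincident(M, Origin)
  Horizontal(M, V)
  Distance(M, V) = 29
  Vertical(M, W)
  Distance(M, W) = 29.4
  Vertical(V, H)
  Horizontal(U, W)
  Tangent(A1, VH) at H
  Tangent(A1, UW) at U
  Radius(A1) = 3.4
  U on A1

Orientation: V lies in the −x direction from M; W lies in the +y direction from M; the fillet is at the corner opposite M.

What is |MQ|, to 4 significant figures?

36.49

M is at the origin; MV is horizontal with |MV| = 29.0 and V on the −x side, so V = (-29.00, 0.000). M and W share the same x with |MW| = 29.4 and W on the +y side, so W = (0.000, 29.40). The virtual corner opposite M is at (-29.00, 29.40). Tangency of A1 to VH means the radius QH is perpendicular to VH and A1 meets UW tangentially, so QU is at right angles to UW, with radius 3.4, so the center Q sits 3.4 in from both sides at Q = (-25.60, 26.00). Then |MQ| = |Q − M| = 36.49.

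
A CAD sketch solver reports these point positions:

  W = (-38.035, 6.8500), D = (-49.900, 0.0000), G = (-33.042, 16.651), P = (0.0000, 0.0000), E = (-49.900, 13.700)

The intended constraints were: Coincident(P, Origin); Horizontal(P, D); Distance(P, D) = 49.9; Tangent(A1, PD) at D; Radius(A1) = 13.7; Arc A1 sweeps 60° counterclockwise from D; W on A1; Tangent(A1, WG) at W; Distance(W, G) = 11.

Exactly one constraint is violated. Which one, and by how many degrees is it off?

Tangent(A1, WG) at W — off by 3.00°.

P = (0.00, 0.00) ✓; P.y = 0.00, D.y = 0.00 ✓; |PD| = 49.90 ✓; ∠(ED, DP) = 90.00° ✓; |ED| = 13.70 ✓; bearing(E→W) − bearing(E→D) = 60.00° ✓; |EW| = 13.70 ✓; ∠(EW, WG) = 87.00° ✗; |WG| = 11.00 ✓.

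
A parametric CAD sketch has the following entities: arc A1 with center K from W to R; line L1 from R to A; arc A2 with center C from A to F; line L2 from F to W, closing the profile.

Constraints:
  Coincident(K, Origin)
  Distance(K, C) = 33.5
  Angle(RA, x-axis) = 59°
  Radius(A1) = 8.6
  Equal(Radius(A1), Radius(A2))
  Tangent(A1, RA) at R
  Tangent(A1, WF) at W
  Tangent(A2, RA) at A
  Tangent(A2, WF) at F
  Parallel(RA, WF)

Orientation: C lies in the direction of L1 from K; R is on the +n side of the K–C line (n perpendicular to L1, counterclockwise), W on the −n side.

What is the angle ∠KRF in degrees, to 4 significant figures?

62.82°

Tangency of A1 to both parallel lines with radius 8.6 puts R and W at K ± 8.6·n: R = (-7.372, 4.429), W = (7.372, -4.429). Equal radii place A and F the same way about C: A = C + 8.6·n = (9.882, 33.14), F = C − 8.6·n = (24.63, 24.29). Then cos ∠KRF = RK·RF / (|RK||RF|), giving 62.82°.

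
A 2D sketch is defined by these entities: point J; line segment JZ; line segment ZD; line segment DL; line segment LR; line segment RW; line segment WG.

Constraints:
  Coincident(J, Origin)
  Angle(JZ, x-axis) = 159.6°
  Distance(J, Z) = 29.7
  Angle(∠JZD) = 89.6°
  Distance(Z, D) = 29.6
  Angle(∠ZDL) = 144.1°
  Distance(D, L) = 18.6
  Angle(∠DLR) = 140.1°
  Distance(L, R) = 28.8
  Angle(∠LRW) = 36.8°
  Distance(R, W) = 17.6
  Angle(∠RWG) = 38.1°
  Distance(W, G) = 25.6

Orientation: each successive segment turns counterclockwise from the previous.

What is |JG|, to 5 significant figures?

63.462

J is at the origin; JZ runs at 159.6° with length 29.7, so Z = (-27.837, 10.353). ∠JZD = 89.6° gives ZD at -110.00° from the x-axis; with |ZD| = 29.6, D = (-37.961, -17.462). ∠ZDL = 144.1° gives DL at -74.100° from the x-axis; with |DL| = 18.6, L = (-32.865, -35.351). ∠DLR = 140.1° gives LR at -34.200° from the x-axis; with |LR| = 28.8, R = (-9.0455, -51.539). ∠LRW = 36.8° gives RW at 109.00° from the x-axis; with |RW| = 17.6, W = (-14.776, -34.898). ∠RWG = 38.1° gives WG at -109.10° from the x-axis; with |WG| = 25.6, G = (-23.152, -59.088). Then |JG| = |G − J| = 63.462.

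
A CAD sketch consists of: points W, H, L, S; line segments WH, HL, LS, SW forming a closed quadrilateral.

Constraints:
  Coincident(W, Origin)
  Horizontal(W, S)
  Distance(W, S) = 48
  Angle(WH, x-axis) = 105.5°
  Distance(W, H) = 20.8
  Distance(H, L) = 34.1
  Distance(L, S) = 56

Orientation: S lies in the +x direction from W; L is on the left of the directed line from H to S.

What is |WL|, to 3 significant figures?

49.0

Checks: |HL| = 34.10 ✓; |LS| = 56.00 ✓.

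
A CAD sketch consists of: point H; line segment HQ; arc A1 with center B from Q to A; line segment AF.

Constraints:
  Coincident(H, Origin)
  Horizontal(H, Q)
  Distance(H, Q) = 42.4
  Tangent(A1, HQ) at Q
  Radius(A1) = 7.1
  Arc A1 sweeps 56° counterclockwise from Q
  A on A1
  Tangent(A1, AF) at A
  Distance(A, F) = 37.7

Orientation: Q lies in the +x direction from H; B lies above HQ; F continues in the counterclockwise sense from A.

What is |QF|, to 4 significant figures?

43.70

H is at the origin; HQ is horizontal with |HQ| = 42.4 and Q on the +x side, so Q = (42.40, 0.000). A1 meets HQ tangentially, so BQ is at right angles to HQ, so B = Q + (0, 7.1) = (42.40, 7.100). On A1, Q sits at bearing -90° from B; a 56° counterclockwise sweep puts A at bearing -34°, so A = B + 7.1·(cos -34°, sin -34°) = (48.29, 3.130). A1 meets AF tangentially, so BA is at right angles to AF, so AF runs along (−sin -34°, cos -34°); with |AF| = 37.7, F = (69.37, 34.38). Then |QF| = |F − Q| = 43.70.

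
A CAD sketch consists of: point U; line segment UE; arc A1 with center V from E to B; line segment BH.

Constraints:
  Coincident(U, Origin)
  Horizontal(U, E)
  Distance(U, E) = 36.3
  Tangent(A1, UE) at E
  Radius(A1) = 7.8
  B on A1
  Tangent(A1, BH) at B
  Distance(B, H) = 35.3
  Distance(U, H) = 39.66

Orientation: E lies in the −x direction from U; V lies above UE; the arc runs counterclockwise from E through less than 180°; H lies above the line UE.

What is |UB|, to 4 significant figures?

29.54

Checks: U.y = 0.00, E.y = 0.00 ✓; |VB| = 7.800 ✓; ∠(VB, BH) = 90.00° ✓; |BH| = 35.30 ✓; |UH| = 39.66 ✓.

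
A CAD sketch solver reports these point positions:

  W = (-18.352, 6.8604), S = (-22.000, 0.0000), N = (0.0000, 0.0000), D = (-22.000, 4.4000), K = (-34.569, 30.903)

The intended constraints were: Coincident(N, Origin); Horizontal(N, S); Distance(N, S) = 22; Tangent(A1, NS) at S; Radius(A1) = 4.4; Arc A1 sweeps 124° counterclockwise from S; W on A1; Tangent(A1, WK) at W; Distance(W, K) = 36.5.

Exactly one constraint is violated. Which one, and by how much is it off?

Distance(W, K) = 36.5 — off by 7.50.

N = (0.00, 0.00) ✓; N.y = 0.00, S.y = 0.00 ✓; |NS| = 22.00 ✓; ∠(DS, SN) = 90.00° ✓; |DS| = 4.400 ✓; bearing(D→W) − bearing(D→S) = 124.0° ✓; |DW| = 4.400 ✓; ∠(DW, WK) = 90.00° ✓; |WK| = 29.00 ✗.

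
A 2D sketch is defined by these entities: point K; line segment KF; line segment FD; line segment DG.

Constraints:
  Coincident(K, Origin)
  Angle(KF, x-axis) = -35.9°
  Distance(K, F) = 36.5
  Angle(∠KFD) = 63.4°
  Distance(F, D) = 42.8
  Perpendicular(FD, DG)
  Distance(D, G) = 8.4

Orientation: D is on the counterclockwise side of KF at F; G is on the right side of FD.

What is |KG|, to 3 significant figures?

48.8

K is at the origin; KF runs at -35.9° with length 36.5, so F = 36.5·(cos -35.9°, sin -35.9°) = (29.6, -21.4). ∠KFD = 63.4°, so FD runs at -35.9° + (180° − 63.4°) = 80.7° from the x-axis; with |FD| = 42.8, D = F + 42.8·(cos 80.7°, sin 80.7°) = (36.5, 20.8). The perpendicularity gives DG at right angles to FD; with |DG| = 8.4 on the right of FD, G = D + 8.4·(0.987, -0.162) = (44.8, 19.5). Then |KG| = |G − K| = 48.8.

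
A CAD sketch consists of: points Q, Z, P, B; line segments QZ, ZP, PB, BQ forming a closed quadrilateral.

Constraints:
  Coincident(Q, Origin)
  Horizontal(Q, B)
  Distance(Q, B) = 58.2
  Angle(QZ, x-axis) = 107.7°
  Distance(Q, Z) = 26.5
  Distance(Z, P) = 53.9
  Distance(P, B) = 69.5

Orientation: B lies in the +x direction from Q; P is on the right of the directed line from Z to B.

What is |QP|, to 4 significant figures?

29.04

Q is at the origin; Q and B share the same y with |QB| = 58.2 and B in +x, so B = (58.2, 0). QZ runs at 107.7° with |QZ| = 26.5, so Z = (-8.057, 25.25). P is determined by |ZP| = 53.9 and |PB| = 69.5 together: it lies at the intersection of circle(Z, 53.9) and circle(B, 69.5). With |ZB| = 70.90, the foot of the radical line on ZB is 21.88 from Z and the perpendicular offset is √(53.9² − 21.88²) = 49.26. Taking the right-of-ZB solution: P = (-5.153, -28.58).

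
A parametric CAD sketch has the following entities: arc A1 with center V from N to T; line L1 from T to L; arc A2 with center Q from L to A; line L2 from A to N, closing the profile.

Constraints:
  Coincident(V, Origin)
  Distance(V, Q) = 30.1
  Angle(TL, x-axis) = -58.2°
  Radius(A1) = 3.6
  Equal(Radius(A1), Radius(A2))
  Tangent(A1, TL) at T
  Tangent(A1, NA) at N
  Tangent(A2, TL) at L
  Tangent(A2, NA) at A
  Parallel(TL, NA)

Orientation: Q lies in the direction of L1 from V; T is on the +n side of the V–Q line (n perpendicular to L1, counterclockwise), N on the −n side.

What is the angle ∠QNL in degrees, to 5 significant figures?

6.6323°

The slot axis is L1's direction at -58.2°, so u = (cos -58.2°, sin -58.2°) = (0.52696, -0.84989) and n = (−sin -58.2°, cos -58.2°) = (0.84989, 0.52696). V is at the origin and Q lies 30.1 along u from V, so Q = 30.1·u = (15.861, -25.582). Tangency of A1 to both parallel lines with radius 3.6 puts T and N at V ± 3.6·n: T = (3.0596, 1.8970), N = (-3.0596, -1.8970). Equal radii place L and A the same way about Q: L = Q + 3.6·n = (18.921, -23.685), A = Q − 3.6·n = (12.802, -27.479). Then cos ∠QNL = NQ·NL / (|NQ||NL|), giving 6.6323°.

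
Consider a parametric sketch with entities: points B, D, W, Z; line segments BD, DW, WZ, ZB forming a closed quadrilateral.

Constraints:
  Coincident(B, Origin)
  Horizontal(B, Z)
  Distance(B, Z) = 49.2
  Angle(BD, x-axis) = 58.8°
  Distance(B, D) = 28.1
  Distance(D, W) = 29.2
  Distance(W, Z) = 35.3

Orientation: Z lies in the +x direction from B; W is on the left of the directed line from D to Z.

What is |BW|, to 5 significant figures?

54.218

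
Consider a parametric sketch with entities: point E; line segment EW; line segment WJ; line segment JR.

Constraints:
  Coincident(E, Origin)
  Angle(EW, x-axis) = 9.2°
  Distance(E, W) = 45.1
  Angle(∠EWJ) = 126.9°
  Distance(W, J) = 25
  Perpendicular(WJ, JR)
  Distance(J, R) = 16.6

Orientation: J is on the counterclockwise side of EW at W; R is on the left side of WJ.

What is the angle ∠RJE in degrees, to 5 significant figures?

55.297°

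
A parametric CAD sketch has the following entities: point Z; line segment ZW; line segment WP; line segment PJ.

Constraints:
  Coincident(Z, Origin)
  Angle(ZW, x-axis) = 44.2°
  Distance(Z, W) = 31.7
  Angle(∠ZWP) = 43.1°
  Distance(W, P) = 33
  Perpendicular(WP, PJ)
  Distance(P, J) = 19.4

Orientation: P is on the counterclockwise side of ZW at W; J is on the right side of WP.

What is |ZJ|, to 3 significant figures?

42.2

Z is at the origin; ZW runs at 44.2° with length 31.7, so W = 31.7·(cos 44.2°, sin 44.2°) = (22.7, 22.1). ∠ZWP = 43.1°, so WP runs at 44.2° + (180° − 43.1°) = 181° from the x-axis; with |WP| = 33.0, P = W + 33.0·(cos 181°, sin 181°) = (-10.3, 21.5). The perpendicularity gives PJ at right angles to WP; with |PJ| = 19.4 on the right of WP, J = P + 19.4·(-0.0192, 1.00) = (-10.6, 40.9). Then |ZJ| = |J − Z| = 42.2.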